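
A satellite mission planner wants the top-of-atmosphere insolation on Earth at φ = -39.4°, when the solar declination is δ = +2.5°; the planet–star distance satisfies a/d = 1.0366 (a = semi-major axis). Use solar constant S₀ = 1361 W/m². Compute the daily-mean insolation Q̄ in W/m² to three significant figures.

Q̄ ≈ 339 W/m²

cos H₀ = −tan(-39.4°) tan(+2.500°) = 0.0359, H₀ = 1.5349 rad.
Bracket: H₀ sin φ sin δ + cos φ cos δ sin H₀ = 1.5349×-0.63473×0.04362 + 0.77273×0.99905×0.99936 = -0.042497 + 0.771502 = 0.729005.
Inverse-square distance factor (a/d)² = 1.0366² = 1.074540.
Q̄ = (S₀/π) × 1.074540 × [bracket] = (1361/π) × 1.074540 × 0.729005 = 339.4 W/m².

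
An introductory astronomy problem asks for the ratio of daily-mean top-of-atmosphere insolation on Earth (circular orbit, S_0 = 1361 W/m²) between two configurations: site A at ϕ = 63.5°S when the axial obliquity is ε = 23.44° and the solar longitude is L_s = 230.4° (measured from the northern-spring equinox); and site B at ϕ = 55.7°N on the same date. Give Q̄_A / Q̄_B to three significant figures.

Q̄_A / Q̄_B ≈ 4.75

— Configuration A (ϕ=-63.5°):
Solar declination: sin δ = sin ε · sin L_s = sin 23.44° × sin 230.4° = -0.30650, so δ = -17.849°.
cos h₀ = −tan(-63.5°) tan(-17.849°) = -0.6458, h₀ = 2.2729 rad.
Bracket: h₀ sin ϕ sin δ + cos ϕ cos δ sin h₀ = 2.2729×-0.89493×-0.30650 + 0.44620×0.95187×0.76348 = 0.623447 + 0.324269 = 0.947716.
Q̄ = (S_0/π) × [bracket] = (1361/π) × 0.947716 = 410.57 W/m².
— Configuration B (ϕ=+55.7°):
cos h₀ = −tan(+55.7°) tan(-17.849°) = 0.4720, h₀ = 1.0792 rad.
Bracket: h₀ sin ϕ sin δ + cos ϕ cos δ sin h₀ = 1.0792×0.82610×-0.30650 + 0.56353×0.95187×0.88158 = -0.273253 + 0.472886 = 0.199633.
Q̄ = (S_0/π) × [bracket] = (1361/π) × 0.199633 = 86.485 W/m².
Ratio Q̄_A / Q̄_B = 410.57 / 86.485 = 4.747.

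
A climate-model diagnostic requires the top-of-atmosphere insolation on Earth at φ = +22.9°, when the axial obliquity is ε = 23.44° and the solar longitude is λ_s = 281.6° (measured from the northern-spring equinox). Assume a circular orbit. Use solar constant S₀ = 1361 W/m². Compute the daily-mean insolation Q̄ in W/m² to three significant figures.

Solar declination: sin δ = sin ε · sin λ_s = sin 23.44° × sin 281.6° = -0.38966, so δ = -22.934°.
cos H₀ = −tan(+22.9°) tan(-22.934°) = 0.1787, H₀ = 1.3911 rad.
Bracket: H₀ sin φ sin δ + cos φ cos δ sin H₀ = 1.3911×0.38912×-0.38966 + 0.92119×0.92096×0.98390 = -0.210925 + 0.834720 = 0.623795.
Q̄ = (S₀/π) × [bracket] = (1361/π) × 0.623795 = 270.2 W/m².

Q̄ ≈ 270 W/m²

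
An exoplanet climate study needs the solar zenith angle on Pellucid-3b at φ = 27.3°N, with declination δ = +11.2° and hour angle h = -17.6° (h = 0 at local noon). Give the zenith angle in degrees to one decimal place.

θ_z = 23.1°

cos θ_z = sin φ sin δ + cos φ cos δ cos h = 0.089085 + 0.830890 = 0.919975.
θ_z = arccos(0.919975) = 23.1°.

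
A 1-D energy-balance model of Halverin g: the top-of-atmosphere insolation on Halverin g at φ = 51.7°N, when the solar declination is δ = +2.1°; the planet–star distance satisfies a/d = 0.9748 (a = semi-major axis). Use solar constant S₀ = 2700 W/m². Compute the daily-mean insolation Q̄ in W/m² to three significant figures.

cos H₀ = −tan(+51.7°) tan(+2.100°) = -0.0464, H₀ = 1.6172 rad.
Bracket: H₀ sin φ sin δ + cos φ cos δ sin H₀ = 1.6172×0.78478×0.03664 + 0.61978×0.99933×0.99892 = 0.046502 + 0.618696 = 0.665198.
Inverse-square distance factor (a/d)² = 0.9748² = 0.950235.
Q̄ = (S₀/π) × 0.950235 × [bracket] = (2700/π) × 0.950235 × 0.665198 = 543.2 W/m².

Q̄ ≈ 543 W/m²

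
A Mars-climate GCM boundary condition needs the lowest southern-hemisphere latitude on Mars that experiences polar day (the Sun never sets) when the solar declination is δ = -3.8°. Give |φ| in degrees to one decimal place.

|φ| = 86.2°

Polar day requires cos H₀ = −tan φ tan δ ≤ −1, i.e. tan φ tan δ ≥ 1.
The boundary is |tan φ| · |tan δ| = 1, so |φ| = 90° − |δ| = 90° − 3.8° = 86.2° in the southern hemisphere.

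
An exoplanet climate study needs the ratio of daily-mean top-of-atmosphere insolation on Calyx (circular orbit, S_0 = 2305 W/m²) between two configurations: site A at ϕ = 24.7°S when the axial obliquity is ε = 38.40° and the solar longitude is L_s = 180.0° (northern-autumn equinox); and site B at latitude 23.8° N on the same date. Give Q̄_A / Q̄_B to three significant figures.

— Configuration A (ϕ=-24.7°):
Solar declination: sin δ = sin ε · sin L_s = sin 38.40° × sin 180.0° = 0.00000, so δ = +0.000°.
cos h₀ = −tan(-24.7°) tan(+0.000°) = 0.0000, h₀ = 1.5708 rad.
Bracket: h₀ sin ϕ sin δ + cos ϕ cos δ sin h₀ = 1.5708×-0.41787×0.00000 + 0.90851×1.00000×1.00000 = -0.000000 + 0.908510 = 0.908510.
Q̄ = (S_0/π) × [bracket] = (2305/π) × 0.908510 = 666.58 W/m².
— Configuration B (ϕ=+23.8°):
cos h₀ = −tan(+23.8°) tan(+0.000°) = -0.0000, h₀ = 1.5708 rad.
Bracket: h₀ sin ϕ sin δ + cos ϕ cos δ sin h₀ = 1.5708×0.40355×0.00000 + 0.91496×1.00000×1.00000 = 0.000000 + 0.914960 = 0.914960.
Q̄ = (S_0/π) × [bracket] = (2305/π) × 0.914960 = 671.31 W/m².
Ratio Q̄_A / Q̄_B = 666.58 / 671.31 = 0.9930.

Q̄_A / Q̄_B ≈ 0.993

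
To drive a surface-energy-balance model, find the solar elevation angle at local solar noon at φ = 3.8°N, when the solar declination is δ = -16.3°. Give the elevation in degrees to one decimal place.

69.9°

At local noon the hour angle is zero, so the zenith angle equals |φ − δ| = |+3.8° − (-16.300°)| = 20.100°.
Elevation = 90° − 20.100° = 69.9°.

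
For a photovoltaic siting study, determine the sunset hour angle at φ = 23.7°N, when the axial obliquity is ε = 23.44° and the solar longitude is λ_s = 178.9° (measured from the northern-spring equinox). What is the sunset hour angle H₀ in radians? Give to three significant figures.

Solar declination: sin δ = sin ε · sin λ_s = sin 23.44° × sin 178.9° = 0.00764, so δ = +0.438°.
cos H₀ = −tan φ · tan δ = −tan(+23.7°) × tan(+0.438°) = -0.0034, so H₀ = 1.5741 rad = 90.19°.

H₀ = 1.57 rad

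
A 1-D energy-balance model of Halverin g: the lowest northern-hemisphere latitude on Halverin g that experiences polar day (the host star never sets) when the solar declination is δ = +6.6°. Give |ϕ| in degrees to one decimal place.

|ϕ| = 83.4°

Polar day requires cos h₀ = −tan ϕ tan δ ≤ −1, i.e. tan ϕ tan δ ≥ 1.
The boundary is |tan ϕ| · |tan δ| = 1, so |ϕ| = 90° − |δ| = 90° − 6.6° = 83.4° in the northern hemisphere.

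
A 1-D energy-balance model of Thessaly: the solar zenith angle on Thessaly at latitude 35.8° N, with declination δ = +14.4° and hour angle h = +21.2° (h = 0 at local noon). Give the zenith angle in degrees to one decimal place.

θ_z = 28.6°

cos θ_z = sin ϕ sin δ + cos ϕ cos δ cos h = 0.145473 + 0.732418 = 0.877891.
θ_z = arccos(0.877891) = 28.6°.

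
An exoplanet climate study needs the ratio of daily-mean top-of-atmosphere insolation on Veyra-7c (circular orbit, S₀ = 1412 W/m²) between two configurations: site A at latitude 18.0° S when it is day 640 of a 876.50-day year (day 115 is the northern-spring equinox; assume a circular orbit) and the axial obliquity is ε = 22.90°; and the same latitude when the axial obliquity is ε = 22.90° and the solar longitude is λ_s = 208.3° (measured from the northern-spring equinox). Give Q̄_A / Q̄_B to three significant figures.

Q̄_A / Q̄_B ≈ 1.01

— Configuration A (φ=-18.0°):
Solar longitude: λ_s = 360° × (640 − 115)/876.50 = 215.630°.
sin δ = sin 22.90° × sin 215.630° = -0.22669, so δ = -13.102°.
cos H₀ = −tan(-18.0°) tan(-13.102°) = -0.0756, H₀ = 1.6465 rad.
Bracket: H₀ sin φ sin δ + cos φ cos δ sin H₀ = 1.6465×-0.30902×-0.22669 + 0.95106×0.97397×0.99714 = 0.115340 + 0.923655 = 1.038995.
Q̄ = (S₀/π) × [bracket] = (1412/π) × 1.038995 = 466.98 W/m².
— Configuration B (φ=-18.0°):
Solar declination: sin δ = sin ε · sin λ_s = sin 22.90° × sin 208.3° = -0.18448, so δ = -10.631°.
cos H₀ = −tan(-18.0°) tan(-10.631°) = -0.0610, H₀ = 1.6318 rad.
Bracket: H₀ sin φ sin δ + cos φ cos δ sin H₀ = 1.6318×-0.30902×-0.18448 + 0.95106×0.98284×0.99814 = 0.093026 + 0.933001 = 1.026027.
Q̄ = (S₀/π) × [bracket] = (1412/π) × 1.026027 = 461.15 W/m².
Ratio Q̄_A / Q̄_B = 466.98 / 461.15 = 1.013.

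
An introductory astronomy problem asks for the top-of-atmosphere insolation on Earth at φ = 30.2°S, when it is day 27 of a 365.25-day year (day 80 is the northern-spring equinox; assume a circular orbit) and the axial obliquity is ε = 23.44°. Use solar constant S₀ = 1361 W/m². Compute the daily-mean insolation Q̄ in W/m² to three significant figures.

Solar longitude: λ_s = 360° × (27 − 80)/365.25 = -52.238°, i.e. -52.238° + 360° = 307.762°.
sin δ = sin 23.44° × sin 307.762° = -0.31448, so δ = -18.329°.
cos H₀ = −tan(-30.2°) tan(-18.329°) = -0.1928, H₀ = 1.7648 rad.
Bracket: H₀ sin φ sin δ + cos φ cos δ sin H₀ = 1.7648×-0.50302×-0.31448 + 0.86427×0.94927×0.98124 = 0.279173 + 0.805034 = 1.084207.
Q̄ = (S₀/π) × [bracket] = (1361/π) × 1.084207 = 469.7 W/m².

Q̄ ≈ 470 W/m²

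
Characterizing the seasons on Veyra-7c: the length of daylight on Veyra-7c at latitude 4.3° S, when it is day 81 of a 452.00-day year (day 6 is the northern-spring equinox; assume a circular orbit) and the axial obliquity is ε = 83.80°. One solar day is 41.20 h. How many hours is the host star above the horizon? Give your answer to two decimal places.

Solar longitude: λ_s = 360° × (81 − 6)/452.00 = 59.735°.
sin δ = sin 83.80° × sin 59.735° = 0.85865, so δ = +59.165°.
cos H₀ = −tan φ · tan δ = −tan(-4.3°) × tan(+59.165°) = 0.1260, so H₀ = 1.4445 rad = 82.76°.
Daylight = 2H₀/(2π) × 41.20 h = (1.4445/π) × 41.20 = 18.94 h.

18.94 h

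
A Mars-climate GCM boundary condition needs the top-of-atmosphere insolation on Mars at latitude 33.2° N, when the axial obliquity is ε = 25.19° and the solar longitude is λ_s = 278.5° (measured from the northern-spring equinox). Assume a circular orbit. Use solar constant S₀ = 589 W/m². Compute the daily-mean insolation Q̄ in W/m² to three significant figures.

Q̄ ≈ 81.0 W/m²

Solar declination: sin δ = sin ε · sin λ_s = sin 25.19° × sin 278.5° = -0.42095, so δ = -24.894°.
cos H₀ = −tan(+33.2°) tan(-24.894°) = 0.3037, H₀ = 1.2622 rad.
Bracket: H₀ sin φ sin δ + cos φ cos δ sin H₀ = 1.2622×0.54756×-0.42095 + 0.83676×0.90709×0.95278 = -0.290931 + 0.723176 = 0.432245.
Q̄ = (S₀/π) × [bracket] = (589/π) × 0.432245 = 81.04 W/m².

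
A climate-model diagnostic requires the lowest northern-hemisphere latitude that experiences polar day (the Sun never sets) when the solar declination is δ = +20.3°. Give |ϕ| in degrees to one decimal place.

|ϕ| = 69.7°

Polar day requires cos h₀ = −tan ϕ tan δ ≤ −1, i.e. tan ϕ tan δ ≥ 1.
The boundary is |tan ϕ| · |tan δ| = 1, so |ϕ| = 90° − |δ| = 90° − 20.3° = 69.7° in the northern hemisphere.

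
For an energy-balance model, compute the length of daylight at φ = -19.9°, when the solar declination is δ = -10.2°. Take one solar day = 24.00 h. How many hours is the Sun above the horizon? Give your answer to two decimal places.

12.50 h

cos H₀ = −tan φ · tan δ = −tan(-19.9°) × tan(-10.200°) = -0.0651, so H₀ = 1.6360 rad = 93.73°.
Daylight = 2H₀/(2π) × 24.00 h = (1.6360/π) × 24.00 = 12.50 h.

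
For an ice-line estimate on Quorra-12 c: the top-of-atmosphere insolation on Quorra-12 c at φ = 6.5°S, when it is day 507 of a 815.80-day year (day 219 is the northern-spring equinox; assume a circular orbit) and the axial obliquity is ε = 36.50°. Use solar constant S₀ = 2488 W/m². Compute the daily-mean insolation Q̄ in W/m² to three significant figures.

Q̄ ≈ 627 W/m²

Solar longitude: λ_s = 360° × (507 − 219)/815.80 = 127.090°.
sin δ = sin 36.50° × sin 127.090° = 0.47448, so δ = +28.326°.
cos H₀ = −tan(-6.5°) tan(+28.326°) = 0.0614, H₀ = 1.5093 rad.
Bracket: H₀ sin φ sin δ + cos φ cos δ sin H₀ = 1.5093×-0.11320×0.47448 + 0.99357×0.88026×0.99811 = -0.081066 + 0.872947 = 0.791881.
Q̄ = (S₀/π) × [bracket] = (2488/π) × 0.791881 = 627.1 W/m².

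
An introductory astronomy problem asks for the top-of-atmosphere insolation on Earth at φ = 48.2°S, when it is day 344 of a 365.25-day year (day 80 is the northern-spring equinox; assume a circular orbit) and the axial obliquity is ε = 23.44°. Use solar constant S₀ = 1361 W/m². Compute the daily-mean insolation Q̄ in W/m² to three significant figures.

Solar longitude: λ_s = 360° × (344 − 80)/365.25 = 260.205°.
sin δ = sin 23.44° × sin 260.205° = -0.39199, so δ = -23.078°.
cos H₀ = −tan(-48.2°) tan(-23.078°) = -0.4766, H₀ = 2.0675 rad.
Bracket: H₀ sin φ sin δ + cos φ cos δ sin H₀ = 2.0675×-0.74548×-0.39199 + 0.66653×0.91997×0.87914 = 0.604166 + 0.539078 = 1.143244.
Q̄ = (S₀/π) × [bracket] = (1361/π) × 1.143244 = 495.3 W/m².

Q̄ ≈ 495 W/m²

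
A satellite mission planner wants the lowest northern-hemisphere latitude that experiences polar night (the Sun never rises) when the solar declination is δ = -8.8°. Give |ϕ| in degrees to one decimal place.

|ϕ| = 81.2°

Polar night requires cos h₀ = −tan ϕ tan δ ≥ 1, i.e. tan ϕ tan δ ≤ −1.
The boundary is |tan ϕ| · |tan δ| = 1, so |ϕ| = 90° − |δ| = 90° − 8.8° = 81.2° in the northern hemisphere.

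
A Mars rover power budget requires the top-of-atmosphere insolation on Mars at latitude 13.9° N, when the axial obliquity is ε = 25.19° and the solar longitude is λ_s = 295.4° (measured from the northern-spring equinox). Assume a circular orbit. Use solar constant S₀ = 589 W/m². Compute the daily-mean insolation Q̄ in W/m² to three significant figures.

Solar declination: sin δ = sin ε · sin λ_s = sin 25.19° × sin 295.4° = -0.38448, so δ = -22.611°.
cos H₀ = −tan(+13.9°) tan(-22.611°) = 0.1031, H₀ = 1.4675 rad.
Bracket: H₀ sin φ sin δ + cos φ cos δ sin H₀ = 1.4675×0.24023×-0.38448 + 0.97072×0.92313×0.99467 = -0.135544 + 0.891325 = 0.755781.
Q̄ = (S₀/π) × [bracket] = (589/π) × 0.755781 = 141.7 W/m².

Q̄ ≈ 142 W/m²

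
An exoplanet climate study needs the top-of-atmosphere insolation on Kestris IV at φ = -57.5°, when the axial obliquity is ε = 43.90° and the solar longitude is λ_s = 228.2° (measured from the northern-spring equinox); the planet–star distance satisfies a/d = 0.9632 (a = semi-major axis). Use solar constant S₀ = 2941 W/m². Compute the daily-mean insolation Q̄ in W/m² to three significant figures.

Solar declination: sin δ = sin ε · sin λ_s = sin 43.90° × sin 228.2° = -0.51691, so δ = -31.126°.
cos H₀ = −tan(-57.5°) tan(-31.126°) = -0.9478, H₀ = 2.8172 rad.
Bracket: H₀ sin φ sin δ + cos φ cos δ sin H₀ = 2.8172×-0.84339×-0.51691 + 0.53730×0.85604×0.31872 = 1.228177 + 0.146595 = 1.374772.
Inverse-square distance factor (a/d)² = 0.9632² = 0.927754.
Q̄ = (S₀/π) × 0.927754 × [bracket] = (2941/π) × 0.927754 × 1.374772 = 1194 W/m².

Q̄ ≈ 1.19e+03 W/m²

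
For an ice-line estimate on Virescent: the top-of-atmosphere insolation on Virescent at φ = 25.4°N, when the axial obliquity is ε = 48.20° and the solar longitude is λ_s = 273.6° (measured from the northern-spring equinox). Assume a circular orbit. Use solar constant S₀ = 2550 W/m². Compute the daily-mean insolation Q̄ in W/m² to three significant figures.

Solar declination: sin δ = sin ε · sin λ_s = sin 48.20° × sin 273.6° = -0.74400, so δ = -48.074°.
cos H₀ = −tan(+25.4°) tan(-48.074°) = 0.5287, H₀ = 1.0137 rad.
Bracket: H₀ sin φ sin δ + cos φ cos δ sin H₀ = 1.0137×0.42894×-0.74400 + 0.90334×0.66817×0.84879 = -0.323503 + 0.512317 = 0.188814.
Q̄ = (S₀/π) × [bracket] = (2550/π) × 0.188814 = 153.3 W/m².

Q̄ ≈ 153 W/m²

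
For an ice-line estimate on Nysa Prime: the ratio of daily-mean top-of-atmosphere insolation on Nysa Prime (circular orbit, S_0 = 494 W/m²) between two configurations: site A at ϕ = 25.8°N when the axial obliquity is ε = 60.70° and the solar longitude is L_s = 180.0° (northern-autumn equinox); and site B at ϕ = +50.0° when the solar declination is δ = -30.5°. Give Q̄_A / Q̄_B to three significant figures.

Q̄_A / Q̄_B ≈ 10.4

— Configuration A (ϕ=+25.8°):
Solar declination: sin δ = sin ε · sin L_s = sin 60.70° × sin 180.0° = 0.00000, so δ = +0.000°.
cos h₀ = −tan(+25.8°) tan(+0.000°) = -0.0000, h₀ = 1.5708 rad.
Bracket: h₀ sin ϕ sin δ + cos ϕ cos δ sin h₀ = 1.5708×0.43523×0.00000 + 0.90032×1.00000×1.00000 = 0.000000 + 0.900320 = 0.900320.
Q̄ = (S_0/π) × [bracket] = (494/π) × 0.900320 = 141.57 W/m².
— Configuration B (ϕ=+50.0°):
cos h₀ = −tan(+50.0°) tan(-30.500°) = 0.7020, h₀ = 0.7926 rad.
Bracket: h₀ sin ϕ sin δ + cos ϕ cos δ sin h₀ = 0.7926×0.76604×-0.50754 + 0.64279×0.86163×0.71218 = -0.308160 + 0.394439 = 0.086279.
Q̄ = (S_0/π) × [bracket] = (494/π) × 0.086279 = 13.567 W/m².
Ratio Q̄_A / Q̄_B = 141.57 / 13.567 = 10.43.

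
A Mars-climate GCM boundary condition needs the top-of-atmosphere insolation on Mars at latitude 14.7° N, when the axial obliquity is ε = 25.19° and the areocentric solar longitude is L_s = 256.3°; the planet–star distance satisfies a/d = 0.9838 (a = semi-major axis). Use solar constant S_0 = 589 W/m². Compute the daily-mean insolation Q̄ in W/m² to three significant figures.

Q̄ ≈ 131 W/m²

sin δ = sin 25.19° × sin 256.3° = -0.41351, so δ = -24.426°.
cos h₀ = −tan(+14.7°) tan(-24.426°) = 0.1191, h₀ = 1.4514 rad.
Bracket: h₀ sin ϕ sin δ + cos ϕ cos δ sin h₀ = 1.4514×0.25376×-0.41351 + 0.96727×0.91050×0.99288 = -0.152299 + 0.874429 = 0.722130.
Inverse-square distance factor (a/d)² = 0.9838² = 0.967862.
Q̄ = (S_0/π) × 0.967862 × [bracket] = (589/π) × 0.967862 × 0.722130 = 131.0 W/m².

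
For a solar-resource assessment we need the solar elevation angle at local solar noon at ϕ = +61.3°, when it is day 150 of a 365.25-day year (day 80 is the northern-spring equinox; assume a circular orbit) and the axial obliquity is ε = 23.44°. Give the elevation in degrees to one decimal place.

Solar longitude: L_s = 360° × (150 − 80)/365.25 = 68.994°.
sin δ = sin 23.44° × sin 68.994° = 0.37135, so δ = +21.799°.
At local noon the hour angle is zero, so the zenith angle equals |ϕ − δ| = |+61.3° − (+21.799°)| = 39.501°.
Elevation = 90° − 39.501° = 50.5°.

50.5°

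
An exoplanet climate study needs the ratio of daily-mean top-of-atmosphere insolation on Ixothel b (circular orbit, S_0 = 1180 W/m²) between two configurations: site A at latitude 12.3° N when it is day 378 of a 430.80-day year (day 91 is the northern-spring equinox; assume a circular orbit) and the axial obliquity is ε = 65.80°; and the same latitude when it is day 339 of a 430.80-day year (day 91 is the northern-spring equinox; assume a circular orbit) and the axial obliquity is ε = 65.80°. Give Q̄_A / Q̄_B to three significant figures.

Q̄_A / Q̄_B ≈ 0.479

— Configuration A (ϕ=+12.3°):
Solar longitude: L_s = 360° × (378 − 91)/430.80 = 239.833°.
sin δ = sin 65.80° × sin 239.833° = -0.78859, so δ = -52.054°.
cos h₀ = −tan(+12.3°) tan(-52.054°) = 0.2796, h₀ = 1.2874 rad.
Bracket: h₀ sin ϕ sin δ + cos ϕ cos δ sin h₀ = 1.2874×0.21303×-0.78859 + 0.97705×0.61493×0.96011 = -0.216275 + 0.576851 = 0.360576.
Q̄ = (S_0/π) × [bracket] = (1180/π) × 0.360576 = 135.43 W/m².
— Configuration B (ϕ=+12.3°):
Solar longitude: L_s = 360° × (339 − 91)/430.80 = 207.242°.
sin δ = sin 65.80° × sin 207.242° = -0.41753, so δ = -24.679°.
cos h₀ = −tan(+12.3°) tan(-24.679°) = 0.1002, h₀ = 1.4704 rad.
Bracket: h₀ sin ϕ sin δ + cos ϕ cos δ sin h₀ = 1.4704×0.21303×-0.41753 + 0.97705×0.90866×0.99497 = -0.130787 + 0.883341 = 0.752554.
Q̄ = (S_0/π) × [bracket] = (1180/π) × 0.752554 = 282.66 W/m².
Ratio Q̄_A / Q̄_B = 135.43 / 282.66 = 0.4791.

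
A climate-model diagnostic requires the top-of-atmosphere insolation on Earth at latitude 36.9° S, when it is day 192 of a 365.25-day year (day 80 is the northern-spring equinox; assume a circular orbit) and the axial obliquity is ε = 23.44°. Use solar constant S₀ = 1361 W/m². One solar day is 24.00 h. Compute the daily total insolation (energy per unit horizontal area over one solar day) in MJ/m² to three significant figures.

15.9 MJ/m²

Solar longitude: λ_s = 360° × (192 − 80)/365.25 = 110.390°.
sin δ = sin 23.44° × sin 110.390° = 0.37286, so δ = +21.892°.
cos H₀ = −tan(-36.9°) tan(+21.892°) = 0.3017, H₀ = 1.2643 rad.
Bracket: H₀ sin φ sin δ + cos φ cos δ sin H₀ = 1.2643×-0.60042×0.37286 + 0.79968×0.92789×0.95340 = -0.283042 + 0.707437 = 0.424395.
Q̄ = (S₀/π) × [bracket] = (1361/π) × 0.424395 = 183.86 W/m².
Daily total = Q̄ × 24.00 h × 3600 s/h = 183.86 × 24.00 × 3600 / 10⁶ = 15.89 MJ/m².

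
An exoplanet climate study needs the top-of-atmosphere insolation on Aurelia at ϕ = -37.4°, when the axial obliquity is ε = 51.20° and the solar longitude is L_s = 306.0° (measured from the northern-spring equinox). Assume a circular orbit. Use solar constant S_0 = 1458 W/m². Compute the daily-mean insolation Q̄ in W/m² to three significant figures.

Q̄ ≈ 623 W/m²

Solar declination: sin δ = sin ε · sin L_s = sin 51.20° × sin 306.0° = -0.63050, so δ = -39.087°.
cos h₀ = −tan(-37.4°) tan(-39.087°) = -0.6210, h₀ = 2.2409 rad.
Bracket: h₀ sin ϕ sin δ + cos ϕ cos δ sin h₀ = 2.2409×-0.60738×-0.63050 + 0.79441×0.77619×0.78377 = 0.858160 + 0.483283 = 1.341443.
Q̄ = (S_0/π) × [bracket] = (1458/π) × 1.341443 = 622.6 W/m².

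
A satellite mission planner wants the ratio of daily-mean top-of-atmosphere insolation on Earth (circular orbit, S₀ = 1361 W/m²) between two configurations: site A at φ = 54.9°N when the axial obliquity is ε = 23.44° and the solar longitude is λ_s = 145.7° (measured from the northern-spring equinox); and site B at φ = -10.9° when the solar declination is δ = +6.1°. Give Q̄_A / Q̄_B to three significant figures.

— Configuration A (φ=+54.9°):
Solar declination: sin δ = sin ε · sin λ_s = sin 23.44° × sin 145.7° = 0.22416, so δ = +12.954°.
cos H₀ = −tan(+54.9°) tan(+12.954°) = -0.3273, H₀ = 1.9042 rad.
Bracket: H₀ sin φ sin δ + cos φ cos δ sin H₀ = 1.9042×0.81815×0.22416 + 0.57501×0.97455×0.94493 = 0.349224 + 0.529516 = 0.878740.
Q̄ = (S₀/π) × [bracket] = (1361/π) × 0.878740 = 380.69 W/m².
— Configuration B (φ=-10.9°):
cos H₀ = −tan(-10.9°) tan(+6.100°) = 0.0206, H₀ = 1.5502 rad.
Bracket: H₀ sin φ sin δ + cos φ cos δ sin H₀ = 1.5502×-0.18910×0.10626 + 0.98196×0.99434×0.99979 = -0.031149 + 0.976197 = 0.945048.
Q̄ = (S₀/π) × [bracket] = (1361/π) × 0.945048 = 409.41 W/m².
Ratio Q̄_A / Q̄_B = 380.69 / 409.41 = 0.9299.

Q̄_A / Q̄_B ≈ 0.930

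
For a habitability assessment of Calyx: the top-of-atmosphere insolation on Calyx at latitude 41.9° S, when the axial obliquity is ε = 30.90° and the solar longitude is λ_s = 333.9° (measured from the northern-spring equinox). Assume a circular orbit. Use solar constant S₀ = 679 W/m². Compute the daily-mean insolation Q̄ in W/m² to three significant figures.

Solar declination: sin δ = sin ε · sin λ_s = sin 30.90° × sin 333.9° = -0.22593, so δ = -13.057°.
cos H₀ = −tan(-41.9°) tan(-13.057°) = -0.2081, H₀ = 1.7804 rad.
Bracket: H₀ sin φ sin δ + cos φ cos δ sin H₀ = 1.7804×-0.66783×-0.22593 + 0.74431×0.97414×0.97811 = 0.268632 + 0.709191 = 0.977823.
Q̄ = (S₀/π) × [bracket] = (679/π) × 0.977823 = 211.3 W/m².

Q̄ ≈ 211 W/m²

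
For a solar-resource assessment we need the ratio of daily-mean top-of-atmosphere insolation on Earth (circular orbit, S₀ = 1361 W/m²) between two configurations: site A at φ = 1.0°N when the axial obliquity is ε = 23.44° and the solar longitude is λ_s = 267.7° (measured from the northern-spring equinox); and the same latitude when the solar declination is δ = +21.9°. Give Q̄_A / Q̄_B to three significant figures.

— Configuration A (φ=+1.0°):
Solar declination: sin δ = sin ε · sin λ_s = sin 23.44° × sin 267.7° = -0.39747, so δ = -23.420°.
cos H₀ = −tan(+1.0°) tan(-23.420°) = 0.0076, H₀ = 1.5632 rad.
Bracket: H₀ sin φ sin δ + cos φ cos δ sin H₀ = 1.5632×0.01745×-0.39747 + 0.99985×0.91762×0.99997 = -0.010842 + 0.917455 = 0.906613.
Q̄ = (S₀/π) × [bracket] = (1361/π) × 0.906613 = 392.76 W/m².
— Configuration B (φ=+1.0°):
cos H₀ = −tan(+1.0°) tan(+21.900°) = -0.0070, H₀ = 1.5778 rad.
Bracket: H₀ sin φ sin δ + cos φ cos δ sin H₀ = 1.5778×0.01745×0.37299 + 0.99985×0.92784×0.99998 = 0.010269 + 0.927682 = 0.937951.
Q̄ = (S₀/π) × [bracket] = (1361/π) × 0.937951 = 406.34 W/m².
Ratio Q̄_A / Q̄_B = 392.76 / 406.34 = 0.9666.

Q̄_A / Q̄_B ≈ 0.967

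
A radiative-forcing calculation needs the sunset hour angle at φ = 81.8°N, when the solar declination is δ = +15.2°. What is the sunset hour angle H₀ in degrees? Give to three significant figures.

H₀ = 180°

Sunrise equation: cos H₀ = −tan φ · tan δ = -1.8854 ≤ −1, so the Sun never sets (polar day) and H₀ = π.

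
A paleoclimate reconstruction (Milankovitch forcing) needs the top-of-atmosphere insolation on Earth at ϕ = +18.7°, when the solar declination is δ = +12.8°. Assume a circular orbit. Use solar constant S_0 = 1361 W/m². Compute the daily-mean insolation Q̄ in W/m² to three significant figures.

cos h₀ = −tan(+18.7°) tan(+12.800°) = -0.0769, h₀ = 1.6478 rad.
Bracket: h₀ sin ϕ sin δ + cos ϕ cos δ sin h₀ = 1.6478×0.32061×0.22155 + 0.94721×0.97515×0.99704 = 0.117045 + 0.920938 = 1.037983.
Q̄ = (S_0/π) × [bracket] = (1361/π) × 1.037983 = 449.7 W/m².

Q̄ ≈ 450 W/m²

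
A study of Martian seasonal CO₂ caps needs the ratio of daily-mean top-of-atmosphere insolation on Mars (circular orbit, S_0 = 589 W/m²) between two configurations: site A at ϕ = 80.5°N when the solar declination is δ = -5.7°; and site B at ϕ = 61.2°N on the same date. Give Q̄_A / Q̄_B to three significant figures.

— Configuration A (ϕ=+80.5°):
cos h₀ = −tan(+80.5°) tan(-5.700°) = 0.5965, h₀ = 0.9317 rad.
Bracket: h₀ sin ϕ sin δ + cos ϕ cos δ sin h₀ = 0.9317×0.98629×-0.09932 + 0.16505×0.99506×0.80264 = -0.091268 + 0.131821 = 0.040553.
Q̄ = (S_0/π) × [bracket] = (589/π) × 0.040553 = 7.6031 W/m².
— Configuration B (ϕ=+61.2°):
cos h₀ = −tan(+61.2°) tan(-5.700°) = 0.1816, h₀ = 1.3882 rad.
Bracket: h₀ sin ϕ sin δ + cos ϕ cos δ sin h₀ = 1.3882×0.87631×-0.09932 + 0.48175×0.99506×0.98338 = -0.120822 + 0.471403 = 0.350581.
Q̄ = (S_0/π) × [bracket] = (589/π) × 0.350581 = 65.729 W/m².
Ratio Q̄_A / Q̄_B = 7.6031 / 65.729 = 0.1157.

Q̄_A / Q̄_B ≈ 0.116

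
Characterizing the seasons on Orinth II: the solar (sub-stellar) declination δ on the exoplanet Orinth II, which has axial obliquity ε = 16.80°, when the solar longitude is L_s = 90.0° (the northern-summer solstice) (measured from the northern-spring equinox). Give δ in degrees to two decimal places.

sin δ = sin ε · sin L_s = sin 16.80° × sin 90.0° = 0.289032.
δ = arcsin(0.289032) = +16.80°.

δ = +16.80°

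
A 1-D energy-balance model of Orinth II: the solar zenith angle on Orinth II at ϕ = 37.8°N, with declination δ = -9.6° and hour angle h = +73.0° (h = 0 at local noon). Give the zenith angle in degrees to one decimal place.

cos θ_z = sin ϕ sin δ + cos ϕ cos δ cos h = -0.102214 + 0.227784 = 0.125570.
θ_z = arccos(0.125570) = 82.8°.

θ_z = 82.8°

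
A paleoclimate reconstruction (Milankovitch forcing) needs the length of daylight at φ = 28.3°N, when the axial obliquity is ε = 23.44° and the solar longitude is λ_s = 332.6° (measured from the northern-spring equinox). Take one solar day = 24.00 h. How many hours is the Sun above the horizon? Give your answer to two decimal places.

Solar declination: sin δ = sin ε · sin λ_s = sin 23.44° × sin 332.6° = -0.18306, so δ = -10.548°.
cos H₀ = −tan φ · tan δ = −tan(+28.3°) × tan(-10.548°) = 0.1003, so H₀ = 1.4704 rad = 84.25°.
Daylight = 2H₀/(2π) × 24.00 h = (1.4704/π) × 24.00 = 11.23 h.

11.23 h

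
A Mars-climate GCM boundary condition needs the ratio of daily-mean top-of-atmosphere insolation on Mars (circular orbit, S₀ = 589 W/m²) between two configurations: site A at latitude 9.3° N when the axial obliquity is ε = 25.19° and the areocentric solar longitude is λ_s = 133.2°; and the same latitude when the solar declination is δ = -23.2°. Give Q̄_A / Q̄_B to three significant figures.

— Configuration A (φ=+9.3°):
sin δ = sin 25.19° × sin 133.2° = 0.31026, so δ = +18.075°.
cos H₀ = −tan(+9.3°) tan(+18.075°) = -0.0534, H₀ = 1.6243 rad.
Bracket: H₀ sin φ sin δ + cos φ cos δ sin H₀ = 1.6243×0.16160×0.31026 + 0.98686×0.95065×0.99857 = 0.081439 + 0.936817 = 1.018256.
Q̄ = (S₀/π) × [bracket] = (589/π) × 1.018256 = 190.91 W/m².
— Configuration B (φ=+9.3°):
cos H₀ = −tan(+9.3°) tan(-23.200°) = 0.0702, H₀ = 1.5006 rad.
Bracket: H₀ sin φ sin δ + cos φ cos δ sin H₀ = 1.5006×0.16160×-0.39394 + 0.98686×0.91914×0.99753 = -0.095529 + 0.904822 = 0.809293.
Q̄ = (S₀/π) × [bracket] = (589/π) × 0.809293 = 151.73 W/m².
Ratio Q̄_A / Q̄_B = 190.91 / 151.73 = 1.258.

Q̄_A / Q̄_B ≈ 1.26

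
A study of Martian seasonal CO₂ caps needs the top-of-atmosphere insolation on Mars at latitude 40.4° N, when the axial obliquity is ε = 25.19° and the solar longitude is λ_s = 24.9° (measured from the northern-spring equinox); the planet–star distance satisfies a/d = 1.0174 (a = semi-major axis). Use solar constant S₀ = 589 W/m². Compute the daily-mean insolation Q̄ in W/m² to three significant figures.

Solar declination: sin δ = sin ε · sin λ_s = sin 25.19° × sin 24.9° = 0.17920, so δ = +10.323°.
cos H₀ = −tan(+40.4°) tan(+10.323°) = -0.1550, H₀ = 1.7264 rad.
Bracket: H₀ sin φ sin δ + cos φ cos δ sin H₀ = 1.7264×0.64812×0.17920 + 0.76154×0.98381×0.98791 = 0.200509 + 0.740153 = 0.940662.
Inverse-square distance factor (a/d)² = 1.0174² = 1.035103.
Q̄ = (S₀/π) × 1.035103 × [bracket] = (589/π) × 1.035103 × 0.940662 = 182.6 W/m².

Q̄ ≈ 183 W/m²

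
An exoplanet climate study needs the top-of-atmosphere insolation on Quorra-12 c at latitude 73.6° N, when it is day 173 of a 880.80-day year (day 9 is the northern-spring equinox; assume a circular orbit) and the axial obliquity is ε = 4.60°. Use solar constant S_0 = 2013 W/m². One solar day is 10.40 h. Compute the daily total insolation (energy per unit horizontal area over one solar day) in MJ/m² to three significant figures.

9.64 MJ/m²

Solar longitude: L_s = 360° × (173 − 9)/880.80 = 67.030°.
sin δ = sin 4.60° × sin 67.030° = 0.07384, so δ = +4.235°.
cos h₀ = −tan(+73.6°) tan(+4.235°) = -0.2516, h₀ = 1.8251 rad.
Bracket: h₀ sin ϕ sin δ + cos ϕ cos δ sin h₀ = 1.8251×0.95931×0.07384 + 0.28234×0.99727×0.96784 = 0.129282 + 0.272514 = 0.401796.
Q̄ = (S_0/π) × [bracket] = (2013/π) × 0.401796 = 257.45 W/m².
Daily total = Q̄ × 10.40 h × 3600 s/h = 257.45 × 10.40 × 3600 / 10⁶ = 9.639 MJ/m².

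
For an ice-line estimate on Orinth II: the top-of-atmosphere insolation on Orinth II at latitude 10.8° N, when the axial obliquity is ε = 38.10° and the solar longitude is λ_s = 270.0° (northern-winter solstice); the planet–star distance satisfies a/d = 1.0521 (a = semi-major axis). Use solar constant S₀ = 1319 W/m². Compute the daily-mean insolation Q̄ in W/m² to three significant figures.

Solar declination: sin δ = sin ε · sin λ_s = sin 38.10° × sin 270.0° = -0.61704, so δ = -38.100°.
cos H₀ = −tan(+10.8°) tan(-38.100°) = 0.1496, H₀ = 1.4207 rad.
Bracket: H₀ sin φ sin δ + cos φ cos δ sin H₀ = 1.4207×0.18738×-0.61704 + 0.98229×0.78694×0.98875 = -0.164263 + 0.764307 = 0.600044.
Inverse-square distance factor (a/d)² = 1.0521² = 1.106914.
Q̄ = (S₀/π) × 1.106914 × [bracket] = (1319/π) × 1.106914 × 0.600044 = 278.9 W/m².

Q̄ ≈ 279 W/m²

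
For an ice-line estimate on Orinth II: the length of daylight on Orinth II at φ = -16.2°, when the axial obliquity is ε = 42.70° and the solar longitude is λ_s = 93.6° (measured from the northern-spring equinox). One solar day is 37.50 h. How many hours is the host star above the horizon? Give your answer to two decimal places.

15.52 h

Solar declination: sin δ = sin ε · sin λ_s = sin 42.70° × sin 93.6° = 0.67682, so δ = +42.596°.
cos H₀ = −tan φ · tan δ = −tan(-16.2°) × tan(+42.596°) = 0.2671, so H₀ = 1.3004 rad = 74.51°.
Daylight = 2H₀/(2π) × 37.50 h = (1.3004/π) × 37.50 = 15.52 h.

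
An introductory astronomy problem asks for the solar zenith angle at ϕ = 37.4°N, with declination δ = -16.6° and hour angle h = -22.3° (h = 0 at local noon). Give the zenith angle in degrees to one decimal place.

cos θ_z = sin ϕ sin δ + cos ϕ cos δ cos h = -0.173520 + 0.704367 = 0.530847.
θ_z = arccos(0.530847) = 57.9°.

θ_z = 57.9°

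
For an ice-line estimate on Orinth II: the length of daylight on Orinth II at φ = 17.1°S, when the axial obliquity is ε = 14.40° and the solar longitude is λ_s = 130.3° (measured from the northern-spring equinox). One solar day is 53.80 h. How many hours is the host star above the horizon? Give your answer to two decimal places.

Solar declination: sin δ = sin ε · sin λ_s = sin 14.40° × sin 130.3° = 0.18967, so δ = +10.933°.
cos H₀ = −tan φ · tan δ = −tan(-17.1°) × tan(+10.933°) = 0.0594, so H₀ = 1.5113 rad = 86.59°.
Daylight = 2H₀/(2π) × 53.80 h = (1.5113/π) × 53.80 = 25.88 h.

25.88 h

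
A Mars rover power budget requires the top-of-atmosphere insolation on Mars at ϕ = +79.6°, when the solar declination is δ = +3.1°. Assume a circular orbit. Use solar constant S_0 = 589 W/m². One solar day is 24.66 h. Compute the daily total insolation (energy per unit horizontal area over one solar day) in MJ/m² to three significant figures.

cos h₀ = −tan(+79.6°) tan(+3.100°) = -0.2951, h₀ = 1.8703 rad.
Bracket: h₀ sin ϕ sin δ + cos ϕ cos δ sin h₀ = 1.8703×0.98357×0.05408 + 0.18052×0.99854×0.95547 = 0.099484 + 0.172230 = 0.271714.
Q̄ = (S_0/π) × [bracket] = (589/π) × 0.271714 = 50.942 W/m².
Daily total = Q̄ × 24.66 h × 3600 s/h = 50.942 × 24.66 × 3600 / 10⁶ = 4.522 MJ/m².

4.52 MJ/m²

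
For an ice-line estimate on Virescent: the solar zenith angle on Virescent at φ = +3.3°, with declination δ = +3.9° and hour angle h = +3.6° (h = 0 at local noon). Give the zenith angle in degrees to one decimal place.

cos θ_z = sin φ sin δ + cos φ cos δ cos h = 0.003915 + 0.994064 = 0.997979.
θ_z = arccos(0.997979) = 3.6°.

θ_z = 3.6°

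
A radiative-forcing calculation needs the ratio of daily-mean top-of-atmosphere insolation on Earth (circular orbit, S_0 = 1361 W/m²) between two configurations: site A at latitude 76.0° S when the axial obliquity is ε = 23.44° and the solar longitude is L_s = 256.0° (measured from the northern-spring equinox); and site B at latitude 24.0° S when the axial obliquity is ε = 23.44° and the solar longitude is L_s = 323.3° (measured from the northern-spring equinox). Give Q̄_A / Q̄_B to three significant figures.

— Configuration A (ϕ=-76.0°):
Solar declination: sin δ = sin ε · sin L_s = sin 23.44° × sin 256.0° = -0.38597, so δ = -22.704°.
cos h₀ = −tan(-76.0°) tan(-22.704°) = -1.6781 ≤ −1 ⇒ polar day, h₀ = π.
Bracket: h₀ sin ϕ sin δ + cos ϕ cos δ sin h₀ = 3.1416×-0.97030×-0.38597 + 0.24192×0.92251×0.00000 = 1.176550 + 0.000000 = 1.176550.
Q̄ = (S_0/π) × [bracket] = (1361/π) × 1.176550 = 509.70 W/m².
— Configuration B (ϕ=-24.0°):
Solar declination: sin δ = sin ε · sin L_s = sin 23.44° × sin 323.3° = -0.23773, so δ = -13.753°.
cos h₀ = −tan(-24.0°) tan(-13.753°) = -0.1090, h₀ = 1.6800 rad.
Bracket: h₀ sin ϕ sin δ + cos ϕ cos δ sin h₀ = 1.6800×-0.40674×-0.23773 + 0.91355×0.97133×0.99405 = 0.162446 + 0.882079 = 1.044525.
Q̄ = (S_0/π) × [bracket] = (1361/π) × 1.044525 = 452.51 W/m².
Ratio Q̄_A / Q̄_B = 509.70 / 452.51 = 1.126.

Q̄_A / Q̄_B ≈ 1.13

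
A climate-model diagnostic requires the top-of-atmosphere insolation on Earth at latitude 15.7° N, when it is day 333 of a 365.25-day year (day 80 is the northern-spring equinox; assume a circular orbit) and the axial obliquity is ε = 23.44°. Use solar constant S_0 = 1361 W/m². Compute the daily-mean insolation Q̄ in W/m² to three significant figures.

Q̄ ≈ 321 W/m²

Solar longitude: L_s = 360° × (333 − 80)/365.25 = 249.363°.
sin δ = sin 23.44° × sin 249.363° = -0.37226, so δ = -21.855°.
cos h₀ = −tan(+15.7°) tan(-21.855°) = 0.1127, h₀ = 1.4578 rad.
Bracket: h₀ sin ϕ sin δ + cos ϕ cos δ sin h₀ = 1.4578×0.27060×-0.37226 + 0.96269×0.92813×0.99362 = -0.146849 + 0.887801 = 0.740952.
Q̄ = (S_0/π) × [bracket] = (1361/π) × 0.740952 = 321.0 W/m².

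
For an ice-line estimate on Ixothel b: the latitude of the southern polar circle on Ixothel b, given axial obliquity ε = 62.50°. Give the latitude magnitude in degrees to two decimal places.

The polar circle is the lowest latitude that experiences at least one full rotation of continuous darkness at the northern-summer solstice; it lies at |ϕ| = 90° − ε = 90° − 62.50° = 27.50°.

27.50°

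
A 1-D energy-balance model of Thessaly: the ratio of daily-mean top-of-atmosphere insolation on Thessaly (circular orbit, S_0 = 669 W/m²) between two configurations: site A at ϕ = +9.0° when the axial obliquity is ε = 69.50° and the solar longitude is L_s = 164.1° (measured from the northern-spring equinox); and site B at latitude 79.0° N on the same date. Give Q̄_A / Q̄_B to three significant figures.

Q̄_A / Q̄_B ≈ 1.29

— Configuration A (ϕ=+9.0°):
Solar declination: sin δ = sin ε · sin L_s = sin 69.50° × sin 164.1° = 0.25661, so δ = +14.869°.
cos h₀ = −tan(+9.0°) tan(+14.869°) = -0.0421, h₀ = 1.6129 rad.
Bracket: h₀ sin ϕ sin δ + cos ϕ cos δ sin h₀ = 1.6129×0.15643×0.25661 + 0.98769×0.96652×0.99912 = 0.064744 + 0.953782 = 1.018526.
Q̄ = (S_0/π) × [bracket] = (669/π) × 1.018526 = 216.89 W/m².
— Configuration B (ϕ=+79.0°):
cos h₀ = −tan(+79.0°) tan(+14.869°) = -1.3659 ≤ −1 ⇒ polar day, h₀ = π.
Bracket: h₀ sin ϕ sin δ + cos ϕ cos δ sin h₀ = 3.1416×0.98163×0.25661 + 0.19081×0.96652×0.00000 = 0.791357 + 0.000000 = 0.791357.
Q̄ = (S_0/π) × [bracket] = (669/π) × 0.791357 = 168.52 W/m².
Ratio Q̄_A / Q̄_B = 216.89 / 168.52 = 1.287.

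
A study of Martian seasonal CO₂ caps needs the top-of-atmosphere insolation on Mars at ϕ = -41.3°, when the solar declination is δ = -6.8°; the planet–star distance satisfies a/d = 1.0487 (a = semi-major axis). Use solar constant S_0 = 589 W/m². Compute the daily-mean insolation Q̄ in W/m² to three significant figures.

Q̄ ≈ 180 W/m²

cos h₀ = −tan(-41.3°) tan(-6.800°) = -0.1048, h₀ = 1.6757 rad.
Bracket: h₀ sin ϕ sin δ + cos ϕ cos δ sin h₀ = 1.6757×-0.66000×-0.11840 + 0.75126×0.99297×0.99450 = 0.130946 + 0.741876 = 0.872822.
Inverse-square distance factor (a/d)² = 1.0487² = 1.099772.
Q̄ = (S_0/π) × 1.099772 × [bracket] = (589/π) × 1.099772 × 0.872822 = 180.0 W/m².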